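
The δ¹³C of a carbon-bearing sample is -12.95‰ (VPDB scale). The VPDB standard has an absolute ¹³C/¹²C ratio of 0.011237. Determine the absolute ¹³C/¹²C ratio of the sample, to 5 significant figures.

0.011091

R_sample = R_standard × (δ¹³C/1000 + 1)
R_sample = 0.011237 × (-12.95/1000 + 1) = 0.011237 × 0.987050
R_sample = 0.0110915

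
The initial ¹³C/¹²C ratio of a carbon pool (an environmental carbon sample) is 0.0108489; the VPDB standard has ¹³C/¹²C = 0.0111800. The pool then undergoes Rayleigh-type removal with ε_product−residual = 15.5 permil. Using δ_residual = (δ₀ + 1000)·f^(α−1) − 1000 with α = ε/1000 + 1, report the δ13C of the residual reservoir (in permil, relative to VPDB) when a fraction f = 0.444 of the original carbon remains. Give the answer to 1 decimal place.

-41.8 permil

δ₀ = (0.0108489/0.0111800 − 1)×1000 = (0.970385 − 1)×1000 = -29.615 permil
α − 1 = ε/1000 = 0.0155
f^(α−1) = 0.444^(0.0155) = 0.987494
δ_res = (-29.615 + 1000) × 0.987494 − 1000 = 958.249 − 1000 = -41.75 permil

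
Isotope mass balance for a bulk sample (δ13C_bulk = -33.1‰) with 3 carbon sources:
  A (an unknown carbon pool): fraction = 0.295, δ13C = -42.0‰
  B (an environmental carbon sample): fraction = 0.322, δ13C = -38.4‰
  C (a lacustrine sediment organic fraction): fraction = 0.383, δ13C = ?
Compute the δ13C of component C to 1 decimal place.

Isotope mass balance: δ_bulk = Σ fᵢ·δᵢ.
-33.1 = 0.295×(-42.0) + 0.322×(-38.4) + 0.383×δ_C
0.383·δ_C = -33.1 − (-24.755) = -8.345
δ_C = -8.345 / 0.383 = -21.79‰

-21.8‰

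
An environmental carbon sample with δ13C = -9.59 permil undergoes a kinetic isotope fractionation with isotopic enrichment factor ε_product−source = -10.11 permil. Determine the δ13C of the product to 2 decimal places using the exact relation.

To first order, δ_product ≈ δ_source + ε = -19.70 permil.
Exactly, δ_product = (δ_source + 1000)·(ε/1000 + 1) − 1000.
δ_product = (-9.59 + 1000) × (-10.11/1000 + 1) − 1000
δ_product = -19.603 permil

-19.60 permil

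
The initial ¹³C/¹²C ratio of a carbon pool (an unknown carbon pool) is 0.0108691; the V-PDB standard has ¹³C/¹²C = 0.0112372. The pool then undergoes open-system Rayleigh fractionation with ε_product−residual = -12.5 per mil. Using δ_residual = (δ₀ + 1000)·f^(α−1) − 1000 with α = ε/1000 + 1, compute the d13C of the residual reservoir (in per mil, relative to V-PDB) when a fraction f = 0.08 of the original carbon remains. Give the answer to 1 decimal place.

δ₀ = (0.0108691/0.0112372 − 1)×1000 = (0.967243 − 1)×1000 = -32.757 per mil
α − 1 = ε/1000 = -0.0125
f^(α−1) = 0.08^(-0.0125) = 1.032075
δ_res = (-32.757 + 1000) × 1.032075 − 1000 = 998.267 − 1000 = -1.73 per mil

-1.7 per mil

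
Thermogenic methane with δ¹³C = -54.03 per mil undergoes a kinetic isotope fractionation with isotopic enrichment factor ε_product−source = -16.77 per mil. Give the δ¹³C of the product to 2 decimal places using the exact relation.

-69.89 per mil

To first order, δ_product ≈ δ_source + ε = -70.80 per mil.
Exactly, δ_product = (δ_source + 1000)·(ε/1000 + 1) − 1000.
δ_product = (-54.03 + 1000) × (-16.77/1000 + 1) − 1000
δ_product = -69.894 per mil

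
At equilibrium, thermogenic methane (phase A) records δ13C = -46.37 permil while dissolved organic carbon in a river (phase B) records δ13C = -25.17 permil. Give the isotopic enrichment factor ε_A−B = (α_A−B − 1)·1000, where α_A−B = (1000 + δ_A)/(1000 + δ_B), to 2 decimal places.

α_A−B = (1000 + -46.37) / (1000 + -25.17) = 953.63 / 974.83 = 0.978253
ε_A−B = (0.978253 − 1) × 1000 = -21.747 permil
(The approximation ε ≈ δ_A − δ_B would give -21.20 permil.)

-21.75 permil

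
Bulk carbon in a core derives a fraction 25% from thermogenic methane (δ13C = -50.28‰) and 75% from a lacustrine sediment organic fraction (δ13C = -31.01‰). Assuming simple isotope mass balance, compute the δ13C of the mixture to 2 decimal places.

-35.83‰

δ_mix = f_A·δ_A + f_B·δ_B
δ_mix = 0.25 × (-50.28) + 0.75 × (-31.01)
δ_mix = -12.570 + -23.258 = -35.828‰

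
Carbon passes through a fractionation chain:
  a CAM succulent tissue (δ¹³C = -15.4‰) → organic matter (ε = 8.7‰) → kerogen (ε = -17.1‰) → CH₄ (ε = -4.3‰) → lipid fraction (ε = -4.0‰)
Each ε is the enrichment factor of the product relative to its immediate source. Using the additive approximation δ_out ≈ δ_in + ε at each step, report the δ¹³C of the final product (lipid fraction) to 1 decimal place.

step 1: δ ≈ -15.4 + (8.7) = -6.7‰
step 2: δ ≈ -6.7 + (-17.1) = -23.8‰
step 3: δ ≈ -23.8 + (-4.3) = -28.1‰
step 4: δ ≈ -28.1 + (-4.0) = -32.1‰

-32.1‰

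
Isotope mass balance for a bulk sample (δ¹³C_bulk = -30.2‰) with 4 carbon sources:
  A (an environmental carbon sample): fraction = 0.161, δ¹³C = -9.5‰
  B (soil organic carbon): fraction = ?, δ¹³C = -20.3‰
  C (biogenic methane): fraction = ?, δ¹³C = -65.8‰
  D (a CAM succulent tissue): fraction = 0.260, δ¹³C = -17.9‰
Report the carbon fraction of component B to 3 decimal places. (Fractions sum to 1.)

Let f_B and f_C be the unknown fractions; fractions sum to 1 so f_B + f_C = 0.579.
Mass balance: Σ fᵢ·δᵢ = δ_bulk ⇒ f_B·(-20.3) + f_C·(-65.8) = -30.2 − (-6.184) = -24.017
Substitute f_C = 0.579 − f_B:
f_B·(-20.3 − -65.8) = -24.017 − 0.579×(-65.8) = 14.082
f_B = 14.082 / 45.5 = 0.3095

0.309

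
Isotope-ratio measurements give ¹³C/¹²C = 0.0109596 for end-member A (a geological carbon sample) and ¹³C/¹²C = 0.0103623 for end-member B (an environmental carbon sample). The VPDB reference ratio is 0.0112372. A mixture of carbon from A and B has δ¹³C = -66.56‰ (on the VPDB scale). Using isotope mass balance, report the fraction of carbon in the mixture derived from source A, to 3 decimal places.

0.213

δ_A = (0.0109596/0.0112372 − 1)×1000 = (0.975296 − 1)×1000 = -24.704‰
δ_B = (0.0103623/0.0112372 − 1)×1000 = (0.922143 − 1)×1000 = -77.857‰
f_A = (δ_mix − δ_B)/(δ_A − δ_B) = (-66.56 − (-77.857))/(-24.704 − (-77.857))
f_A = 11.297 / 53.154 = 0.2125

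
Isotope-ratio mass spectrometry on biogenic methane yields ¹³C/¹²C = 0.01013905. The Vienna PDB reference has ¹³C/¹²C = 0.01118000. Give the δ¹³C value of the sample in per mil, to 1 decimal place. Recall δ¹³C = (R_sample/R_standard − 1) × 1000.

δ¹³C = (R_sample / R_standard − 1) × 1000
R_sample / R_standard = 0.01013905 / 0.01118000 = 0.906892
δ¹³C = (0.906892 − 1) × 1000 = -93.11 per mil

-93.1 per mil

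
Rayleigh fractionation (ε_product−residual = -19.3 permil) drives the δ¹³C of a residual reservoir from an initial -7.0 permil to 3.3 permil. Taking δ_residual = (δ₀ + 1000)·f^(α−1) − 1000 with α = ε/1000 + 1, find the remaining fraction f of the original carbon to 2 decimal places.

0.59

α − 1 = ε/1000 = -0.0193
(δ_res + 1000)/(δ₀ + 1000) = (3.3 + 1000)/(-7.0 + 1000) = 1003.3/993.0 = 1.010373
f = 1.010373^(1/-0.0193) = exp(ln(1.010373)/-0.0193) = exp(0.01032/-0.0193)
f = exp(-0.5347) = 0.5859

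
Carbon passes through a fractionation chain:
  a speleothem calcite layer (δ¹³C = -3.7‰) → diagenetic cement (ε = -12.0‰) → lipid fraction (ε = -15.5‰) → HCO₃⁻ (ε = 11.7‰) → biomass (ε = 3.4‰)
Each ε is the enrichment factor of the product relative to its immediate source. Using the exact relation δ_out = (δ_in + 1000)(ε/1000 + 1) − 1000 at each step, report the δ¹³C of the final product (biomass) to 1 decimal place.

-16.2‰

step 1: δ = (-3.70 + 1000)·(-12.0/1000 + 1) − 1000 = -15.66‰
step 2: δ = (-15.66 + 1000)·(-15.5/1000 + 1) − 1000 = -30.91‰
step 3: δ = (-30.91 + 1000)·(11.7/1000 + 1) − 1000 = -19.57‰
step 4: δ = (-19.57 + 1000)·(3.4/1000 + 1) − 1000 = -16.24‰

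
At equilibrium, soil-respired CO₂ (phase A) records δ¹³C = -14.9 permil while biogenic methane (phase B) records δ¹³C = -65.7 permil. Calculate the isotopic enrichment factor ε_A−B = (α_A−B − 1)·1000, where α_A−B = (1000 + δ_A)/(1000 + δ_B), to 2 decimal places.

54.37 permil

α_A−B = (1000 + -14.9) / (1000 + -65.7) = 985.1 / 934.3 = 1.054372
ε_A−B = (1.054372 − 1) × 1000 = 54.372 permil
(The approximation ε ≈ δ_A − δ_B would give 50.8 permil.)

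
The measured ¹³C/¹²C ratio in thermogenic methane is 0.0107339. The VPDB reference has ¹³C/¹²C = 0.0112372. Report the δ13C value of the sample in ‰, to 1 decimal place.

δ13C = (R_sample / R_standard − 1) × 1000
R_sample / R_standard = 0.0107339 / 0.0112372 = 0.955211
δ13C = (0.955211 − 1) × 1000 = -44.79‰

-44.8‰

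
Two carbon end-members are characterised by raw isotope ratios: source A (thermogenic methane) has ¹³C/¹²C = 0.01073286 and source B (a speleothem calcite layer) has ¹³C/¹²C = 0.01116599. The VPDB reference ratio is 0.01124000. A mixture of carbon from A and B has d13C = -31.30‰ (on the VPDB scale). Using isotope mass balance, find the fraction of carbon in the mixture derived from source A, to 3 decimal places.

0.641

δ_A = (0.01073286/0.01124000 − 1)×1000 = (0.954881 − 1)×1000 = -45.119‰
δ_B = (0.01116599/0.01124000 − 1)×1000 = (0.993415 − 1)×1000 = -6.585‰
f_A = (δ_mix − δ_B)/(δ_A − δ_B) = (-31.30 − (-6.585))/(-45.119 − (-6.585))
f_A = -24.715 / -38.535 = 0.6414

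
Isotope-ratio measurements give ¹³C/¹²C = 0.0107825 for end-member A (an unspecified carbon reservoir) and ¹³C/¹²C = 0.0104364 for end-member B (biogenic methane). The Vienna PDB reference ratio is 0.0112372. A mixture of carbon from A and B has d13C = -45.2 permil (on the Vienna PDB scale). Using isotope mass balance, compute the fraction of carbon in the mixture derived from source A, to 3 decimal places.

δ_A = (0.0107825/0.0112372 − 1)×1000 = (0.959536 − 1)×1000 = -40.464 permil
δ_B = (0.0104364/0.0112372 − 1)×1000 = (0.928737 − 1)×1000 = -71.263 permil
f_A = (δ_mix − δ_B)/(δ_A − δ_B) = (-45.2 − (-71.263))/(-40.464 − (-71.263))
f_A = 26.063 / 30.799 = 0.8462

0.846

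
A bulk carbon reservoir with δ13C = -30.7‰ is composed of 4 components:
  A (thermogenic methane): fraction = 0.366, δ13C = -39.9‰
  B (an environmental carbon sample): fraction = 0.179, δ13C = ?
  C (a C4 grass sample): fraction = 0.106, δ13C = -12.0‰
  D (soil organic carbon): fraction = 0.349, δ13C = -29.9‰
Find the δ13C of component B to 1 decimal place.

Isotope mass balance: δ_bulk = Σ fᵢ·δᵢ.
-30.7 = 0.366×(-39.9) + 0.179×δ_B + 0.106×(-12.0) + 0.349×(-29.9)
0.179·δ_B = -30.7 − (-26.310) = -4.390
δ_B = -4.390 / 0.179 = -24.52‰

-24.5‰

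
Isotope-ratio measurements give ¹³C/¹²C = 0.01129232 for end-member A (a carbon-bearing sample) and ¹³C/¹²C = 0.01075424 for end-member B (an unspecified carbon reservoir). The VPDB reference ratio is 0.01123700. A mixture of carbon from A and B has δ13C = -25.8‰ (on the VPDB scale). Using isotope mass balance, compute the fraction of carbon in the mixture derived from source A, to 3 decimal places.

0.358

δ_A = (0.01129232/0.01123700 − 1)×1000 = (1.004923 − 1)×1000 = 4.923‰
δ_B = (0.01075424/0.01123700 − 1)×1000 = (0.957038 − 1)×1000 = -42.962‰
f_A = (δ_mix − δ_B)/(δ_A − δ_B) = (-25.8 − (-42.962))/(4.923 − (-42.962))
f_A = 17.162 / 47.885 = 0.3584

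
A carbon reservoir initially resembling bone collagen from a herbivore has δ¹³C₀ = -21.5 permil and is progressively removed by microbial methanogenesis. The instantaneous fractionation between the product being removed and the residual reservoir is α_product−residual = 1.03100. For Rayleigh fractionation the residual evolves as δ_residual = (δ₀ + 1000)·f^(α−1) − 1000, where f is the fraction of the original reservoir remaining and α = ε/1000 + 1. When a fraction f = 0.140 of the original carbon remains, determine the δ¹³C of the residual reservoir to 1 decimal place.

Rayleigh residual: δ_res = (δ₀ + 1000)·f^(α−1) − 1000
α − 1 = 0.03100
f^(α−1) = 0.140^(0.03100) = 0.940871
δ_res = (-21.5 + 1000) × 0.940871 − 1000 = 920.642 − 1000 = -79.36 permil

-79.4 permil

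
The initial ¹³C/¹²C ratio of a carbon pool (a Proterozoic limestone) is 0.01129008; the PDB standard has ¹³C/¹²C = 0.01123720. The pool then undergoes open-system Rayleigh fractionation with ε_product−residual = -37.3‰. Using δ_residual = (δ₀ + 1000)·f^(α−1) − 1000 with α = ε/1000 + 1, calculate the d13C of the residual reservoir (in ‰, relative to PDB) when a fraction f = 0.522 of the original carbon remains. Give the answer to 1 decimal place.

29.4‰

δ₀ = (0.01129008/0.01123720 − 1)×1000 = (1.004706 − 1)×1000 = 4.706‰
α − 1 = ε/1000 = -0.0373
f^(α−1) = 0.522^(-0.0373) = 1.024545
δ_res = (4.706 + 1000) × 1.024545 − 1000 = 1029.366 − 1000 = 29.37‰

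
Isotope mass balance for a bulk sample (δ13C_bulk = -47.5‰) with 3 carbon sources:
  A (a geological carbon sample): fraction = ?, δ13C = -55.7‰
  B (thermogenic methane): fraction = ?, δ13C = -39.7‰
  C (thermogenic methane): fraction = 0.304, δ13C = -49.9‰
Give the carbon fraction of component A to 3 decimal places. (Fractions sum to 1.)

Let f_A and f_B be the unknown fractions; fractions sum to 1 so f_A + f_B = 0.696.
Mass balance: Σ fᵢ·δᵢ = δ_bulk ⇒ f_A·(-55.7) + f_B·(-39.7) = -47.5 − (-15.170) = -32.330
Substitute f_B = 0.696 − f_A:
f_A·(-55.7 − -39.7) = -32.330 − 0.696×(-39.7) = -4.699
f_A = -4.699 / -16.0 = 0.2937

0.294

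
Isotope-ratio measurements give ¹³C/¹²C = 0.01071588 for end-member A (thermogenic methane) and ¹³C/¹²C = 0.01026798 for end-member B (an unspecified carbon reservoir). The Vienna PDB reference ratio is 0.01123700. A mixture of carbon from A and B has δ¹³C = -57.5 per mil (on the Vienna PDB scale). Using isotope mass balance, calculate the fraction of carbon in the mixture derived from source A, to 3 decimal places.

δ_A = (0.01071588/0.01123700 − 1)×1000 = (0.953625 − 1)×1000 = -46.375 per mil
δ_B = (0.01026798/0.01123700 − 1)×1000 = (0.913765 − 1)×1000 = -86.235 per mil
f_A = (δ_mix − δ_B)/(δ_A − δ_B) = (-57.5 − (-86.235))/(-46.375 − (-86.235))
f_A = 28.735 / 39.859 = 0.7209

0.721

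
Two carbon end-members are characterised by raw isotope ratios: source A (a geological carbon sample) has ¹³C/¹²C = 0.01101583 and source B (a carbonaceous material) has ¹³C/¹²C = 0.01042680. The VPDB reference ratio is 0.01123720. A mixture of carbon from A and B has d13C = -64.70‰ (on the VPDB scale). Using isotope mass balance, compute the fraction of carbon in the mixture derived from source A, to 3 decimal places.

0.142

δ_A = (0.01101583/0.01123720 − 1)×1000 = (0.980300 − 1)×1000 = -19.700‰
δ_B = (0.01042680/0.01123720 − 1)×1000 = (0.927882 − 1)×1000 = -72.118‰
f_A = (δ_mix − δ_B)/(δ_A − δ_B) = (-64.70 − (-72.118))/(-19.700 − (-72.118))
f_A = 7.418 / 52.418 = 0.1415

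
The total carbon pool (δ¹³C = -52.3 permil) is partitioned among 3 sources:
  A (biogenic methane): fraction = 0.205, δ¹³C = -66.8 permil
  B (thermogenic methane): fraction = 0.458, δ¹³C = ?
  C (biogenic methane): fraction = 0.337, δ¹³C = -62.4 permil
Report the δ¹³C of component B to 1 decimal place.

Isotope mass balance: δ_bulk = Σ fᵢ·δᵢ.
-52.3 = 0.205×(-66.8) + 0.458×δ_B + 0.337×(-62.4)
0.458·δ_B = -52.3 − (-34.723) = -17.577
δ_B = -17.577 / 0.458 = -38.38 permil

-38.4 permil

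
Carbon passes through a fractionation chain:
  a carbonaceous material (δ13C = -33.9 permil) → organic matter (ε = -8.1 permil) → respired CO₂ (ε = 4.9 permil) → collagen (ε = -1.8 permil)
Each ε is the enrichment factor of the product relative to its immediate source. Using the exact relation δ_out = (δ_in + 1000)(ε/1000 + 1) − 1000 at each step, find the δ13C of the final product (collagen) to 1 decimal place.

step 1: δ = (-33.90 + 1000)·(-8.1/1000 + 1) − 1000 = -41.73 permil
step 2: δ = (-41.73 + 1000)·(4.9/1000 + 1) − 1000 = -37.03 permil
step 3: δ = (-37.03 + 1000)·(-1.8/1000 + 1) − 1000 = -38.76 permil

-38.8 permil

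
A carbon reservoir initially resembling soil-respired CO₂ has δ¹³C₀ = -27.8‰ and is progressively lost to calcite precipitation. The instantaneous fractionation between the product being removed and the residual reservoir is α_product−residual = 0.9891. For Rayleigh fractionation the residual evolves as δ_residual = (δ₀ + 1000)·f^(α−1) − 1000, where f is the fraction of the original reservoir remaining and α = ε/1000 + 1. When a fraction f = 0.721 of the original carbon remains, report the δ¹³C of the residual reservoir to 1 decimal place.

-24.3‰

Rayleigh residual: δ_res = (δ₀ + 1000)·f^(α−1) − 1000
α − 1 = -0.01090
f^(α−1) = 0.721^(-0.01090) = 1.003572
δ_res = (-27.8 + 1000) × 1.003572 − 1000 = 975.673 − 1000 = -24.33‰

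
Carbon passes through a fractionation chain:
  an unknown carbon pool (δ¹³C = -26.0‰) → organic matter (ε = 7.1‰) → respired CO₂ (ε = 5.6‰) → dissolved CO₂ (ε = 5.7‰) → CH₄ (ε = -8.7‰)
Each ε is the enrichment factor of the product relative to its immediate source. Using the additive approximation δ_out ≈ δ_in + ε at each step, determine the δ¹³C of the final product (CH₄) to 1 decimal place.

step 1: δ ≈ -26.0 + (7.1) = -18.9‰
step 2: δ ≈ -18.9 + (5.6) = -13.3‰
step 3: δ ≈ -13.3 + (5.7) = -7.6‰
step 4: δ ≈ -7.6 + (-8.7) = -16.3‰

-16.3‰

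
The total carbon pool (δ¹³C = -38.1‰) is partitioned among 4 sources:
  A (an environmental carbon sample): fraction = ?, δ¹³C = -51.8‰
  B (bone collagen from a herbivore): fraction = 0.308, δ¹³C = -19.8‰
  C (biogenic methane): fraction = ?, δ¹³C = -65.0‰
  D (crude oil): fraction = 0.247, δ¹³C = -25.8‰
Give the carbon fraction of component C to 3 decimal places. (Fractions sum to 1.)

Let f_C and f_A be the unknown fractions; fractions sum to 1 so f_C + f_A = 0.445.
Mass balance: Σ fᵢ·δᵢ = δ_bulk ⇒ f_C·(-65.0) + f_A·(-51.8) = -38.1 − (-12.471) = -25.629
Substitute f_A = 0.445 − f_C:
f_C·(-65.0 − -51.8) = -25.629 − 0.445×(-51.8) = -2.578
f_C = -2.578 / -13.2 = 0.1953

0.195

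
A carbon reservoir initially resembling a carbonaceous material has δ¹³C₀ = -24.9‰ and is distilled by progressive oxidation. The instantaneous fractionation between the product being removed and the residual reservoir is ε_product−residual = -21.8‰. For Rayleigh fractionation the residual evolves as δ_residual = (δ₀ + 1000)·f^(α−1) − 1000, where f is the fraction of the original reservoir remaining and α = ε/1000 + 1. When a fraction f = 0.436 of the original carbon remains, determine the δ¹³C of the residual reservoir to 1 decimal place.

-7.1‰

Rayleigh residual: δ_res = (δ₀ + 1000)·f^(α−1) − 1000
α = ε/1000 + 1 = 0.97820, so α − 1 = -0.02180
f^(α−1) = 0.436^(-0.02180) = 1.018261
δ_res = (-24.9 + 1000) × 1.018261 − 1000 = 992.906 − 1000 = -7.09‰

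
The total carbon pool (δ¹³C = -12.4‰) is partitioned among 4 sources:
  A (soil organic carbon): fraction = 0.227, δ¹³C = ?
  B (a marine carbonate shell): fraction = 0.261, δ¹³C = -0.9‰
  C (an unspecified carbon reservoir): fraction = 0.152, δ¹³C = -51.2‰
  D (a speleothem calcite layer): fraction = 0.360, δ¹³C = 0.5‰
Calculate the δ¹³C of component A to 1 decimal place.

-20.1‰

Isotope mass balance: δ_bulk = Σ fᵢ·δᵢ.
-12.4 = 0.227×δ_A + 0.261×(-0.9) + 0.152×(-51.2) + 0.360×(0.5)
0.227·δ_A = -12.4 − (-7.837) = -4.563
δ_A = -4.563 / 0.227 = -20.10‰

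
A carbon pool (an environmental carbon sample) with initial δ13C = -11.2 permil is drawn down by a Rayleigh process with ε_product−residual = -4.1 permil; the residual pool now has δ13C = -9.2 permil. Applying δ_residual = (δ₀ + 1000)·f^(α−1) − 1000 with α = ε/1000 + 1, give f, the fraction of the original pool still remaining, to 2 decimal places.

0.61

α − 1 = ε/1000 = -0.0041
(δ_res + 1000)/(δ₀ + 1000) = (-9.2 + 1000)/(-11.2 + 1000) = 990.8/988.8 = 1.002023
f = 1.002023^(1/-0.0041) = exp(ln(1.002023)/-0.0041) = exp(0.00202/-0.0041)
f = exp(-0.4928) = 0.6109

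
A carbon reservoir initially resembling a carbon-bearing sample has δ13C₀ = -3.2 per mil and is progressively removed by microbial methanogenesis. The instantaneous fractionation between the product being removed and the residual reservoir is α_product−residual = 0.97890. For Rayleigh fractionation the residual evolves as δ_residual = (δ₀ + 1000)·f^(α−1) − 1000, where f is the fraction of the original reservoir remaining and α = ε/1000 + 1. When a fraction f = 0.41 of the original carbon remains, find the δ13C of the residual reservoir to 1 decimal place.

15.7 per mil

Rayleigh residual: δ_res = (δ₀ + 1000)·f^(α−1) − 1000
α − 1 = -0.02110
f^(α−1) = 0.41^(-0.02110) = 1.018991
δ_res = (-3.2 + 1000) × 1.018991 − 1000 = 1015.730 − 1000 = 15.73 per mil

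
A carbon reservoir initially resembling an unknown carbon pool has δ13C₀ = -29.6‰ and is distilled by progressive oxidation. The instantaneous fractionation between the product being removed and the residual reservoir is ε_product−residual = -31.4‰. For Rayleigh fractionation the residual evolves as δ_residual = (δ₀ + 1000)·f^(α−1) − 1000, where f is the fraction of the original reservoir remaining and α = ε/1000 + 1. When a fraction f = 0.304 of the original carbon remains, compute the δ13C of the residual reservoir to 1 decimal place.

Rayleigh residual: δ_res = (δ₀ + 1000)·f^(α−1) − 1000
α = ε/1000 + 1 = 0.96860, so α − 1 = -0.03140
f^(α−1) = 0.304^(-0.03140) = 1.038097
δ_res = (-29.6 + 1000) × 1.038097 − 1000 = 1007.369 − 1000 = 7.37‰

7.4‰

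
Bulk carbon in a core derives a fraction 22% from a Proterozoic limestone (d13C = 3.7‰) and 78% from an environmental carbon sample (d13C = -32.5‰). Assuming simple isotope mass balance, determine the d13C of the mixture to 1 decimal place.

δ_mix = f_A·δ_A + f_B·δ_B
δ_mix = 0.22 × (3.7) + 0.78 × (-32.5)
δ_mix = 0.81 + -25.35 = -24.54‰

-24.5‰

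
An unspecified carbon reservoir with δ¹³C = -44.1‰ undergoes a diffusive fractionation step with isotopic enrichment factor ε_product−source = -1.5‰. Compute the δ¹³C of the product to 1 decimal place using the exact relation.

To first order, δ_product ≈ δ_source + ε = -45.6‰.
Exactly, δ_product = (δ_source + 1000)·(ε/1000 + 1) − 1000.
δ_product = (-44.1 + 1000) × (-1.5/1000 + 1) − 1000
δ_product = -45.53‰

-45.5‰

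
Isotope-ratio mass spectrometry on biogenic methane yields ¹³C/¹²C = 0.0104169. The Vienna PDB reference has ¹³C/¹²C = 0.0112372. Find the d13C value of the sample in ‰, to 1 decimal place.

d13C = (R_sample / R_standard − 1) × 1000
R_sample / R_standard = 0.0104169 / 0.0112372 = 0.927001
d13C = (0.927001 − 1) × 1000 = -73.00‰

-73.0‰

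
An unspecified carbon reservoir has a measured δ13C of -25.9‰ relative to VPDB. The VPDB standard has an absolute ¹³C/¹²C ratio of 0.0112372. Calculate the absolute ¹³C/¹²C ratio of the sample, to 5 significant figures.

R_sample = R_standard × (δ13C/1000 + 1)
R_sample = 0.0112372 × (-25.9/1000 + 1) = 0.0112372 × 0.974100
R_sample = 0.0109462

0.010946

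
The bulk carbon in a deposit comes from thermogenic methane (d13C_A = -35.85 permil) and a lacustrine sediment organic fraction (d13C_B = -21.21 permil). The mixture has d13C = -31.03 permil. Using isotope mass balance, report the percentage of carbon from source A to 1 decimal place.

67.1%

δ_mix = f_A·δ_A + (1 − f_A)·δ_B  ⇒  f_A = (δ_mix − δ_B)/(δ_A − δ_B)
f_A = (-31.03 − (-21.21)) / (-35.85 − (-21.21))
f_A = -9.82 / -14.64 = 0.6708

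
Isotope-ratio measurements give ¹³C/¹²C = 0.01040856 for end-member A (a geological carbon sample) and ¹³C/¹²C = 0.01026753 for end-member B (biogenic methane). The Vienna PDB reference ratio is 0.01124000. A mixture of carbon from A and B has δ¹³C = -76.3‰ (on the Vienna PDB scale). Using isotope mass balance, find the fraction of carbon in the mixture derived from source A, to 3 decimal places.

δ_A = (0.01040856/0.01124000 − 1)×1000 = (0.926028 − 1)×1000 = -73.972‰
δ_B = (0.01026753/0.01124000 − 1)×1000 = (0.913481 − 1)×1000 = -86.519‰
f_A = (δ_mix − δ_B)/(δ_A − δ_B) = (-76.3 − (-86.519))/(-73.972 − (-86.519))
f_A = 10.219 / 12.547 = 0.8144

0.814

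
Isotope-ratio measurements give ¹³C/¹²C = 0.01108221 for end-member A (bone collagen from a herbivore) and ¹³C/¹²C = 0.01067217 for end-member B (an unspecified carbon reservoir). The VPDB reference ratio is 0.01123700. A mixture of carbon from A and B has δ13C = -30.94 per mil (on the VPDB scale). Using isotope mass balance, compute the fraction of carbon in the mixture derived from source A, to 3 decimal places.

δ_A = (0.01108221/0.01123700 − 1)×1000 = (0.986225 − 1)×1000 = -13.775 per mil
δ_B = (0.01067217/0.01123700 − 1)×1000 = (0.949735 − 1)×1000 = -50.265 per mil
f_A = (δ_mix − δ_B)/(δ_A − δ_B) = (-30.94 − (-50.265))/(-13.775 − (-50.265))
f_A = 19.325 / 36.490 = 0.5296

0.530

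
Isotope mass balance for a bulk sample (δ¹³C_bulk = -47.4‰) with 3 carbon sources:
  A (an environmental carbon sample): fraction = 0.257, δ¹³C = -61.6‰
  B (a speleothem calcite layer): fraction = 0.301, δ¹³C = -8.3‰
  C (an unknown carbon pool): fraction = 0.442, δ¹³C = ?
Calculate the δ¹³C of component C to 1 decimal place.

-65.8‰

Isotope mass balance: δ_bulk = Σ fᵢ·δᵢ.
-47.4 = 0.257×(-61.6) + 0.301×(-8.3) + 0.442×δ_C
0.442·δ_C = -47.4 − (-18.329) = -29.070
δ_C = -29.070 / 0.442 = -65.77‰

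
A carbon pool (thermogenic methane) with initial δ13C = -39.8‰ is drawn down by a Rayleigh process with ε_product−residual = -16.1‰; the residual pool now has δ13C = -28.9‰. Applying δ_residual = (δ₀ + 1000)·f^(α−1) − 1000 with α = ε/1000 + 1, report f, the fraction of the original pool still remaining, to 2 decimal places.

0.50

α − 1 = ε/1000 = -0.0161
(δ_res + 1000)/(δ₀ + 1000) = (-28.9 + 1000)/(-39.8 + 1000) = 971.1/960.2 = 1.011352
f = 1.011352^(1/-0.0161) = exp(ln(1.011352)/-0.0161) = exp(0.01129/-0.0161)
f = exp(-0.7011) = 0.4960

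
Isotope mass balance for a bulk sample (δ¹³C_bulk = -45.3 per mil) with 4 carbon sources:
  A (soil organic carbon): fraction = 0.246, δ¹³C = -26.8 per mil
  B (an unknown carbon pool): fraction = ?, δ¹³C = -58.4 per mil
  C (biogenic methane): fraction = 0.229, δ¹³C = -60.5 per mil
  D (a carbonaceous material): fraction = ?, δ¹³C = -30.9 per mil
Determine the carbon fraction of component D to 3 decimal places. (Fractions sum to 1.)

0.211

Let f_D and f_B be the unknown fractions; fractions sum to 1 so f_D + f_B = 0.525.
Mass balance: Σ fᵢ·δᵢ = δ_bulk ⇒ f_D·(-30.9) + f_B·(-58.4) = -45.3 − (-20.447) = -24.853
Substitute f_B = 0.525 − f_D:
f_D·(-30.9 − -58.4) = -24.853 − 0.525×(-58.4) = 5.807
f_D = 5.807 / 27.5 = 0.2112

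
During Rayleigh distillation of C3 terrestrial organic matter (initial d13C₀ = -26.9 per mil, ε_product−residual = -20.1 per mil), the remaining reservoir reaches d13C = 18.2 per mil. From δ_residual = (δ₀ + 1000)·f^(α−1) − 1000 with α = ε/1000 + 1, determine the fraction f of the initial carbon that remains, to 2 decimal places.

0.10

α − 1 = ε/1000 = -0.0201
(δ_res + 1000)/(δ₀ + 1000) = (18.2 + 1000)/(-26.9 + 1000) = 1018.2/973.1 = 1.046347
f = 1.046347^(1/-0.0201) = exp(ln(1.046347)/-0.0201) = exp(0.04530/-0.0201)
f = exp(-2.2540) = 0.1050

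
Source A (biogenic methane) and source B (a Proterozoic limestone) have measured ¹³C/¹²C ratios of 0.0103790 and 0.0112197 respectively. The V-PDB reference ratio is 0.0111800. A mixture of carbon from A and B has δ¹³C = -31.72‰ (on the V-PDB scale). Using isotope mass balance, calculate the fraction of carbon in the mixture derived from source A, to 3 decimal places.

δ_A = (0.0103790/0.0111800 − 1)×1000 = (0.928354 − 1)×1000 = -71.646‰
δ_B = (0.0112197/0.0111800 − 1)×1000 = (1.003551 − 1)×1000 = 3.551‰
f_A = (δ_mix − δ_B)/(δ_A − δ_B) = (-31.72 − (3.551))/(-71.646 − (3.551))
f_A = -35.271 / -75.197 = 0.4690

0.469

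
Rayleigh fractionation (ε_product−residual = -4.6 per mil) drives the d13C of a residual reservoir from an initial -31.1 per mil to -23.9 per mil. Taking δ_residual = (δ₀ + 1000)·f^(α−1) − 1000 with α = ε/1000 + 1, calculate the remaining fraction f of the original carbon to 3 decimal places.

α − 1 = ε/1000 = -0.0046
(δ_res + 1000)/(δ₀ + 1000) = (-23.9 + 1000)/(-31.1 + 1000) = 976.1/968.9 = 1.007431
f = 1.007431^(1/-0.0046) = exp(ln(1.007431)/-0.0046) = exp(0.00740/-0.0046)
f = exp(-1.6095) = 0.2000

0.200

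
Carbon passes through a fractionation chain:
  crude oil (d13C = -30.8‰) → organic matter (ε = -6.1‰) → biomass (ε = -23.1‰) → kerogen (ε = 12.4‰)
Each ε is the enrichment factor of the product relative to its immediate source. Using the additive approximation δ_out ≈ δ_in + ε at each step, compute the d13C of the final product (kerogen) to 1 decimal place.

-47.6‰

step 1: δ ≈ -30.8 + (-6.1) = -36.9‰
step 2: δ ≈ -36.9 + (-23.1) = -60.0‰
step 3: δ ≈ -60.0 + (12.4) = -47.6‰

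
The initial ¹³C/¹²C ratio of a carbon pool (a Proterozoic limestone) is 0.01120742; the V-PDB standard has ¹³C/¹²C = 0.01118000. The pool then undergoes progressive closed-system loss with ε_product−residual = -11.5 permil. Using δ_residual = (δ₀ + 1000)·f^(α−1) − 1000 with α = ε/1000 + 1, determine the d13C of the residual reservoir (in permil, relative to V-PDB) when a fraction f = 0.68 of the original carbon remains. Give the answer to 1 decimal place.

6.9 permil

δ₀ = (0.01120742/0.01118000 − 1)×1000 = (1.002453 − 1)×1000 = 2.453 permil
α − 1 = ε/1000 = -0.0115
f^(α−1) = 0.68^(-0.0115) = 1.004445
δ_res = (2.453 + 1000) × 1.004445 − 1000 = 1006.908 − 1000 = 6.91 permil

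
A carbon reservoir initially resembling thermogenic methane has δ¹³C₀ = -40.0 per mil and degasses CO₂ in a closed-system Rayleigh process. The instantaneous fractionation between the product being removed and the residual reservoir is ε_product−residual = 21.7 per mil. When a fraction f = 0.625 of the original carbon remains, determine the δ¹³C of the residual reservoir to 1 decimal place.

-49.7 per mil

Rayleigh residual: δ_res = (δ₀ + 1000)·f^(α−1) − 1000
α = ε/1000 + 1 = 1.02170, so α − 1 = 0.02170
f^(α−1) = 0.625^(0.02170) = 0.989853
δ_res = (-40.0 + 1000) × 0.989853 − 1000 = 950.259 − 1000 = -49.74 per mil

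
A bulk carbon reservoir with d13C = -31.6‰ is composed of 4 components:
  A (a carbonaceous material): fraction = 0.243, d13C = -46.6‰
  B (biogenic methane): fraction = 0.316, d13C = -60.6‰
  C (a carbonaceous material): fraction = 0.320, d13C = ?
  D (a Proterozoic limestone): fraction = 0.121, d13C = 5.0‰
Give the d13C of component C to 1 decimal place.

Isotope mass balance: δ_bulk = Σ fᵢ·δᵢ.
-31.6 = 0.243×(-46.6) + 0.316×(-60.6) + 0.320×δ_C + 0.121×(5.0)
0.320·δ_C = -31.6 − (-29.868) = -1.732
δ_C = -1.732 / 0.320 = -5.41‰

-5.4‰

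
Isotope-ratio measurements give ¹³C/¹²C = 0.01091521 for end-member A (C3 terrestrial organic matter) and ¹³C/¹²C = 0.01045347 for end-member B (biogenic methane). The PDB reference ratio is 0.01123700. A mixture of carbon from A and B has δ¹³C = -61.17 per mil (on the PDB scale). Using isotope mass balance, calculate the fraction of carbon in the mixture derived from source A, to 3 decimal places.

δ_A = (0.01091521/0.01123700 − 1)×1000 = (0.971363 − 1)×1000 = -28.637 per mil
δ_B = (0.01045347/0.01123700 − 1)×1000 = (0.930272 − 1)×1000 = -69.728 per mil
f_A = (δ_mix − δ_B)/(δ_A − δ_B) = (-61.17 − (-69.728))/(-28.637 − (-69.728))
f_A = 8.558 / 41.091 = 0.2083

0.208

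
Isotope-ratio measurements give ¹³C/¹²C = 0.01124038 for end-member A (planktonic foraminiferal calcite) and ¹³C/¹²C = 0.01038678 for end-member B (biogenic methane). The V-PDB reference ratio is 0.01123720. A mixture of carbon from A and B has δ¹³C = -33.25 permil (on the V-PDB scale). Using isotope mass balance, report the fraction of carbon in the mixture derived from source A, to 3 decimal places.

δ_A = (0.01124038/0.01123720 − 1)×1000 = (1.000283 − 1)×1000 = 0.283 permil
δ_B = (0.01038678/0.01123720 − 1)×1000 = (0.924321 − 1)×1000 = -75.679 permil
f_A = (δ_mix − δ_B)/(δ_A − δ_B) = (-33.25 − (-75.679))/(0.283 − (-75.679))
f_A = 42.429 / 75.962 = 0.5586

0.559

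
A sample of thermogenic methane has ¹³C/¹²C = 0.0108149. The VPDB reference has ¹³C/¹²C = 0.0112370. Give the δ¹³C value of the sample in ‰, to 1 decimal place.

-37.6‰

δ¹³C = (R_sample / R_standard − 1) × 1000
R_sample / R_standard = 0.0108149 / 0.0112370 = 0.962437
δ¹³C = (0.962437 − 1) × 1000 = -37.56‰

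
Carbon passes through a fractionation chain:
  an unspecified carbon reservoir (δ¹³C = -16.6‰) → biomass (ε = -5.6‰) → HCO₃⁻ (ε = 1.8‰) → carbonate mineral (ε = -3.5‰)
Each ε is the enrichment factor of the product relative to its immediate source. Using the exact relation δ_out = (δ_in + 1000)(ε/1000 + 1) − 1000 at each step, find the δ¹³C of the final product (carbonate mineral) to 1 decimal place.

step 1: δ = (-16.60 + 1000)·(-5.6/1000 + 1) − 1000 = -22.11‰
step 2: δ = (-22.11 + 1000)·(1.8/1000 + 1) − 1000 = -20.35‰
step 3: δ = (-20.35 + 1000)·(-3.5/1000 + 1) − 1000 = -23.78‰

-23.8‰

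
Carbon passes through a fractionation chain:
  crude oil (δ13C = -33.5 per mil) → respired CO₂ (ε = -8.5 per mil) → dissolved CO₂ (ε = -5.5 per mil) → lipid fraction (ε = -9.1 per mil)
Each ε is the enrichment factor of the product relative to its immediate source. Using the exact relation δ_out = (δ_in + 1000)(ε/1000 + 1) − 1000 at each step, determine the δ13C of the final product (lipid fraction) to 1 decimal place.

step 1: δ = (-33.50 + 1000)·(-8.5/1000 + 1) − 1000 = -41.72 per mil
step 2: δ = (-41.72 + 1000)·(-5.5/1000 + 1) − 1000 = -46.99 per mil
step 3: δ = (-46.99 + 1000)·(-9.1/1000 + 1) − 1000 = -55.66 per mil

-55.7 per mil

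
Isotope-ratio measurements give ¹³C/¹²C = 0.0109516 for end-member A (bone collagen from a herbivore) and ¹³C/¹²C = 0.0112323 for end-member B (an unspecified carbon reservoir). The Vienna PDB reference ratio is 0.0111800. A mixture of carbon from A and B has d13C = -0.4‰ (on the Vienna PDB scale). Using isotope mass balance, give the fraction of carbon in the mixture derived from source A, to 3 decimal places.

0.202

δ_A = (0.0109516/0.0111800 − 1)×1000 = (0.979571 − 1)×1000 = -20.429‰
δ_B = (0.0112323/0.0111800 − 1)×1000 = (1.004678 − 1)×1000 = 4.678‰
f_A = (δ_mix − δ_B)/(δ_A − δ_B) = (-0.4 − (4.678))/(-20.429 − (4.678))
f_A = -5.078 / -25.107 = 0.2023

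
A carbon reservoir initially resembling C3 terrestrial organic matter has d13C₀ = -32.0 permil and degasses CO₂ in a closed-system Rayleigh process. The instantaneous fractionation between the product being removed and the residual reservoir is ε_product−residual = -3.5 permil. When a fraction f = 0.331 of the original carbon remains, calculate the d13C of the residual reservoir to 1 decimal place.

Rayleigh residual: δ_res = (δ₀ + 1000)·f^(α−1) − 1000
α = ε/1000 + 1 = 0.99650, so α − 1 = -0.00350
f^(α−1) = 0.331^(-0.00350) = 1.003877
δ_res = (-32.0 + 1000) × 1.003877 − 1000 = 971.753 − 1000 = -28.25 permil

-28.2 permil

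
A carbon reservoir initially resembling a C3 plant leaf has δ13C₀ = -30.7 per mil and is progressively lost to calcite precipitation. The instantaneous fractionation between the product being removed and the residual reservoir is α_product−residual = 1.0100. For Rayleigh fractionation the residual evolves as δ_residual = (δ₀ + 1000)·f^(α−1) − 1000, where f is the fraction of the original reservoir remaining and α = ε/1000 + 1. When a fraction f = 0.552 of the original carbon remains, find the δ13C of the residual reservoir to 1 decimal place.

-36.4 per mil

Rayleigh residual: δ_res = (δ₀ + 1000)·f^(α−1) − 1000
α − 1 = 0.01000
f^(α−1) = 0.552^(0.01000) = 0.994076
δ_res = (-30.7 + 1000) × 0.994076 − 1000 = 963.557 − 1000 = -36.44 per mil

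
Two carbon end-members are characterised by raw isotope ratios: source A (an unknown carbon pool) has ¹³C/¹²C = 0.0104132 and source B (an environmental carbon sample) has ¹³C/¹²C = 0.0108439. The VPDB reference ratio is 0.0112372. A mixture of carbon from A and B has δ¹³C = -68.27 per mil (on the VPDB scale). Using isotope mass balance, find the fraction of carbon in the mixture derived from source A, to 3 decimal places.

0.868

δ_A = (0.0104132/0.0112372 − 1)×1000 = (0.926672 − 1)×1000 = -73.328 per mil
δ_B = (0.0108439/0.0112372 − 1)×1000 = (0.965000 − 1)×1000 = -35.000 per mil
f_A = (δ_mix − δ_B)/(δ_A − δ_B) = (-68.27 − (-35.000))/(-73.328 − (-35.000))
f_A = -33.270 / -38.328 = 0.8680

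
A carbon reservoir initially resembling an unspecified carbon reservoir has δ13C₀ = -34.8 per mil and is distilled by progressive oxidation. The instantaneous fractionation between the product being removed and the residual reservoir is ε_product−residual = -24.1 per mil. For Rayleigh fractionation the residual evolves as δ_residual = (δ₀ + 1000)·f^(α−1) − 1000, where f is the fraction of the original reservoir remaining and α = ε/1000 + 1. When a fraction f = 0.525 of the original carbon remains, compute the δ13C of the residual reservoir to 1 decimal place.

Rayleigh residual: δ_res = (δ₀ + 1000)·f^(α−1) − 1000
α = ε/1000 + 1 = 0.97590, so α − 1 = -0.02410
f^(α−1) = 0.525^(-0.02410) = 1.015650
δ_res = (-34.8 + 1000) × 1.015650 − 1000 = 980.306 − 1000 = -19.69 per mil

-19.7 per mil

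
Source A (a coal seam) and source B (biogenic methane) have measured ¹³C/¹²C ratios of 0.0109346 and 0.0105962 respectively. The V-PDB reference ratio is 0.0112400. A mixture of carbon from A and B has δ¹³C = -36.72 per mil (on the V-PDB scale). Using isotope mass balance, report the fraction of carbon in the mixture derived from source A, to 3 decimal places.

0.683

δ_A = (0.0109346/0.0112400 − 1)×1000 = (0.972829 − 1)×1000 = -27.171 per mil
δ_B = (0.0105962/0.0112400 − 1)×1000 = (0.942722 − 1)×1000 = -57.278 per mil
f_A = (δ_mix − δ_B)/(δ_A − δ_B) = (-36.72 − (-57.278))/(-27.171 − (-57.278))
f_A = 20.558 / 30.107 = 0.6828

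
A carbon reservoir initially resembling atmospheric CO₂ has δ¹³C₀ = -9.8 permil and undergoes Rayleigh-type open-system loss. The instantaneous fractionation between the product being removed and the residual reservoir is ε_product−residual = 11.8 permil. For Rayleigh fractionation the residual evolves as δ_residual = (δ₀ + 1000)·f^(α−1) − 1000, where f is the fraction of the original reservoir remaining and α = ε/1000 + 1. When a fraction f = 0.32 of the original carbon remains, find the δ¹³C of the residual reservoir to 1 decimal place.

-23.0 permil

Rayleigh residual: δ_res = (δ₀ + 1000)·f^(α−1) − 1000
α = ε/1000 + 1 = 1.01180, so α − 1 = 0.01180
f^(α−1) = 0.32^(0.01180) = 0.986645
δ_res = (-9.8 + 1000) × 0.986645 − 1000 = 976.976 − 1000 = -23.02 permil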